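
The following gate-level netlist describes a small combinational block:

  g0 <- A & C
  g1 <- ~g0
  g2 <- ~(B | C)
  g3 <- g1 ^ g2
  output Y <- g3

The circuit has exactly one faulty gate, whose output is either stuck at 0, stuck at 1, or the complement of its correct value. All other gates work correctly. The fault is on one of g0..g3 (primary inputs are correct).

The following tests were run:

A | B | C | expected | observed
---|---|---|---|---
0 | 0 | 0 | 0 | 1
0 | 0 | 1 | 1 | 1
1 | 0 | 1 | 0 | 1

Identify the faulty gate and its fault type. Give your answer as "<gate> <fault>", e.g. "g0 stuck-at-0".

g3 stuck-at-1

Fault-free values for test 1 (A=0, B=0, C=0): g0=0, g1=1, g2=1, g3=0, giving Y=0. Observed 1.
Test 1: faults giving observed 1 are {g0 stuck-at-1, g0 inverted output, g1 stuck-at-0, g1 inverted output, g2 stuck-at-0, g2 inverted output, g3 stuck-at-1, g3 inverted output}.
Test 2 (A=0, B=0, C=1): fault-free g0=0, g1=1, g2=0, g3=1 → 1; observed 1. Eliminates g0 stuck-at-1, g0 inverted output, g1 stuck-at-0, g1 inverted output, g2 inverted output, g3 inverted output.
Test 3 (A=1, B=0, C=1): fault-free g0=1, g1=0, g2=0, g3=0 → 0; observed 1. Eliminates g2 stuck-at-0.
Only g3 stuck-at-1 is consistent with every test.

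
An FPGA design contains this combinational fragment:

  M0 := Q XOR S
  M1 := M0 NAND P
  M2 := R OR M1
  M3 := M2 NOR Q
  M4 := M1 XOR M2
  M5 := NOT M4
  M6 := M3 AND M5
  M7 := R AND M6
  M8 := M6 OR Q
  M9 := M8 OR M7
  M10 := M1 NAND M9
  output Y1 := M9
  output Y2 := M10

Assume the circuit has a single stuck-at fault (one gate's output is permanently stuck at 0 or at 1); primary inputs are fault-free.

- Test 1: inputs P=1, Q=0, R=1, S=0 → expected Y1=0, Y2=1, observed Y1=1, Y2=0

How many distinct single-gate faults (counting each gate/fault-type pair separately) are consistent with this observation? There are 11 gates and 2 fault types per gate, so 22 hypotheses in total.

5

Fault-free: M0=0, M1=1, M2=1, M3=0, M4=0, M5=1, M6=0, M7=0, M8=0, M9=0, M10=1 → Y1=0, Y2=1. Observed Y1=1, Y2=0.
  M0: none of the 2 fault types match ✗
  M1: none of the 2 fault types match ✗
  M2: none of the 2 fault types match ✗
  M3: stuck-at-1 ✓; others ✗
  M4: none of the 2 fault types match ✗
  M5: none of the 2 fault types match ✗
  M6: stuck-at-1 ✓; others ✗
  M7: stuck-at-1 ✓; others ✗
  M8: stuck-at-1 ✓; others ✗
  M9: stuck-at-1 ✓; others ✗
  M10: none of the 2 fault types match ✗
Consistent faults: {M3 stuck-at-1, M6 stuck-at-1, M7 stuck-at-1, M8 stuck-at-1, M9 stuck-at-1} — 5 in all.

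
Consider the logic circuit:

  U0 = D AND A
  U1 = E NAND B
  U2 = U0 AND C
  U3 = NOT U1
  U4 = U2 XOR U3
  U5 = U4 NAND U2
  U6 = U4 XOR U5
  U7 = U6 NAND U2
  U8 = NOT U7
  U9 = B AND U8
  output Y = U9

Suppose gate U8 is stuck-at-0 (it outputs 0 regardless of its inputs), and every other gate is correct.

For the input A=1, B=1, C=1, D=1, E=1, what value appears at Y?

0

Propagate with U8 forced: U0=1, U1=0, U2=1, U3=1, U4=0, U5=1, U6=1, U7=0, U8=0 [stuck-at-0], U9=0.
So Y = 0. (Without the fault it would be 1.)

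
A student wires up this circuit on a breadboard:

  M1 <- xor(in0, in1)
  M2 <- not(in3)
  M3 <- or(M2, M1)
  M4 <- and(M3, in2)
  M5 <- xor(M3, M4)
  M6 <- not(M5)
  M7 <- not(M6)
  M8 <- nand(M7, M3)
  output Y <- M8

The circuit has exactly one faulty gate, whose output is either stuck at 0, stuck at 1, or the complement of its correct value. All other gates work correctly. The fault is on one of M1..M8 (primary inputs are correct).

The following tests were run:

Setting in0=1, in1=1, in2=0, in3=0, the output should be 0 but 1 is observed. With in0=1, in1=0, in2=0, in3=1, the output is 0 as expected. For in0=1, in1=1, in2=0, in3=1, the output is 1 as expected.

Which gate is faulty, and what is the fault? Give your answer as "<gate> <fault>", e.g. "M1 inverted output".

M2 stuck-at-0

Fault-free values for test 1 (in0=1, in1=1, in2=0, in3=0): M1=0, M2=1, M3=1, M4=0, M5=1, M6=0, M7=1, M8=0, giving Y=0. Observed 1.
Test 1: faults giving observed 1 are {M2 stuck-at-0, M2 inverted output, M3 stuck-at-0, M3 inverted output, M4 stuck-at-1, M4 inverted output, M5 stuck-at-0, M5 inverted output, M6 stuck-at-1, M6 inverted output, M7 stuck-at-0, M7 inverted output, M8 stuck-at-1, M8 inverted output}.
Test 2 (in0=1, in1=0, in2=0, in3=1): fault-free M1=1, M2=0, M3=1, M4=0, M5=1, M6=0, M7=1, M8=0 → 0; observed 0. Eliminates M3 stuck-at-0, M3 inverted output, M4 stuck-at-1, M4 inverted output, M5 stuck-at-0, M5 inverted output, M6 stuck-at-1, M6 inverted output, M7 stuck-at-0, M7 inverted output, M8 stuck-at-1, M8 inverted output.
Test 3 (in0=1, in1=1, in2=0, in3=1): fault-free M1=0, M2=0, M3=0, M4=0, M5=0, M6=1, M7=0, M8=1 → 1; observed 1. Eliminates M2 inverted output.
Only M2 stuck-at-0 is consistent with every test.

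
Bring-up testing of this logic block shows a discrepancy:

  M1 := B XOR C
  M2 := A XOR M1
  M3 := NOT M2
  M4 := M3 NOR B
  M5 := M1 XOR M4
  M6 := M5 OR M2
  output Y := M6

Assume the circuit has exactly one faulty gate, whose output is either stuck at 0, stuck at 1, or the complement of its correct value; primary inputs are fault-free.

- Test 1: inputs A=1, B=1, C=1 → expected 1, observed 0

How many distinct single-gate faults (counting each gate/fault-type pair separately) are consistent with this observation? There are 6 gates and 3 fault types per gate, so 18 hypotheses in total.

4

Fault-free: M1=0, M2=1, M3=0, M4=0, M5=0, M6=1 → 1. Observed 0.
  M1: none of the 3 fault types match ✗
  M2: stuck-at-0, inverted output ✓; others ✗
  M3: none of the 3 fault types match ✗
  M4: none of the 3 fault types match ✗
  M5: none of the 3 fault types match ✗
  M6: stuck-at-0, inverted output ✓; others ✗
Consistent faults: {M2 stuck-at-0, M2 inverted output, M6 stuck-at-0, M6 inverted output} — 4 in all.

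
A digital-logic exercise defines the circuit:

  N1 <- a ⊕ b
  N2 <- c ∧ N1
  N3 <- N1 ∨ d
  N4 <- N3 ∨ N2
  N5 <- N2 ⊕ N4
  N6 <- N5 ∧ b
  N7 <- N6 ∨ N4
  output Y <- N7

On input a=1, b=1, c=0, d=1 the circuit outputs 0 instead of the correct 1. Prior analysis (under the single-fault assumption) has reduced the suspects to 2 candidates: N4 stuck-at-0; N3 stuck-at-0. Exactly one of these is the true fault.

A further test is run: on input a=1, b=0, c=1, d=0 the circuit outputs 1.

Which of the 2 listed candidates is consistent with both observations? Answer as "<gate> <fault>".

Evaluate each candidate on input a=1, b=0, c=1, d=0:
  N4 stuck-at-0: N1=1, N2=1, N3=1, N4=0 [stuck-at-0], N5=1, N6=0, N7=0 → 0 — eliminated
  N3 stuck-at-0: N1=1, N2=1, N3=0 [stuck-at-0], N4=1, N5=0, N6=0, N7=1 → 1 — matches
Only N3 stuck-at-0 reproduces the observed 1.

N3 stuck-at-0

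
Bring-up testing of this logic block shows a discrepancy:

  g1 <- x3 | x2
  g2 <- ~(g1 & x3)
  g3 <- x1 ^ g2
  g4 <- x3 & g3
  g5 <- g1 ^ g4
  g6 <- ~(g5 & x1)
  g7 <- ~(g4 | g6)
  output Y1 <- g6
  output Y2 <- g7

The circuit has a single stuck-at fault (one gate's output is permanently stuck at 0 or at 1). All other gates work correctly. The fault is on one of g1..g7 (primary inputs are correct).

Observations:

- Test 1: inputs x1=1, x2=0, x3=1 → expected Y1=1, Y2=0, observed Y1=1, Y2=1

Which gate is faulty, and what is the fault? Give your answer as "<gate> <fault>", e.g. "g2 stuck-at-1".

Fault-free values for test 1 (x1=1, x2=0, x3=1): g1=1, g2=0, g3=1, g4=1, g5=0, g6=1, g7=0, giving Y1=1, Y2=0. Observed Y1=1, Y2=1.
Test 1: faults giving observed Y1=1, Y2=1 are {g7 stuck-at-1}.
Only g7 stuck-at-1 is consistent with every test.

g7 stuck-at-1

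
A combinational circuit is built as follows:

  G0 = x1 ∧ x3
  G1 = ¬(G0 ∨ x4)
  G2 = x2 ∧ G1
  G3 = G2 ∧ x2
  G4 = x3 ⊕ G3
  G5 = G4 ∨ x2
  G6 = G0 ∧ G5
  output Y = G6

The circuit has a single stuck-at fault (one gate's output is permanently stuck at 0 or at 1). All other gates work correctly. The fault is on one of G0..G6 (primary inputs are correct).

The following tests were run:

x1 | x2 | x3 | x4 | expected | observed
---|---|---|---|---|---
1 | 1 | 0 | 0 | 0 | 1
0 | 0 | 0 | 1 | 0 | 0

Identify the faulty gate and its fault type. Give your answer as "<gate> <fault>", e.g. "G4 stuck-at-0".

Fault-free values for test 1 (x1=1, x2=1, x3=0, x4=0): G0=0, G1=1, G2=1, G3=1, G4=1, G5=1, G6=0, giving Y=0. Observed 1.
Test 1: faults giving observed 1 are {G0 stuck-at-1, G6 stuck-at-1}.
Test 2 (x1=0, x2=0, x3=0, x4=1): fault-free G0=0, G1=0, G2=0, G3=0, G4=0, G5=0, G6=0 → 0; observed 0. Eliminates G6 stuck-at-1.
Only G0 stuck-at-1 is consistent with every test.

G0 stuck-at-1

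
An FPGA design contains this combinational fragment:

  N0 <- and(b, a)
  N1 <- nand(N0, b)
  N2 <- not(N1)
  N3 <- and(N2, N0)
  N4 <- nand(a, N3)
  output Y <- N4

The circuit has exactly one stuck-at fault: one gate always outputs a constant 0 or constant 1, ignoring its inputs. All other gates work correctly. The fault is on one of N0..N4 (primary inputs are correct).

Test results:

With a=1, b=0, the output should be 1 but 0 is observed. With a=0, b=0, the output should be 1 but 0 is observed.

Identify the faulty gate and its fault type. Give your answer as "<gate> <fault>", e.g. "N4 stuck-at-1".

N4 stuck-at-0

Fault-free values for test 1 (a=1, b=0): N0=0, N1=1, N2=0, N3=0, N4=1, giving Y=1. Observed 0.
Test 1: faults giving observed 0 are {N3 stuck-at-1, N4 stuck-at-0}.
Test 2 (a=0, b=0): fault-free N0=0, N1=1, N2=0, N3=0, N4=1 → 1; observed 0. Eliminates N3 stuck-at-1.
Only N4 stuck-at-0 is consistent with every test.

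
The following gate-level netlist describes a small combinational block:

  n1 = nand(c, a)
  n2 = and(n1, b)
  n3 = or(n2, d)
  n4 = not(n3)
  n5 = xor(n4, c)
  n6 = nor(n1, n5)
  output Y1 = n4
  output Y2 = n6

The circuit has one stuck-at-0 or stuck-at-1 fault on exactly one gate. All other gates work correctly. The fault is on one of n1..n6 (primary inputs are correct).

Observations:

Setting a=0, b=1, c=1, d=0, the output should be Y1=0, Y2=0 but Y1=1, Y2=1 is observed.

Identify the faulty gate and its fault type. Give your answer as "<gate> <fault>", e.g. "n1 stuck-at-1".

Fault-free values for test 1 (a=0, b=1, c=1, d=0): n1=1, n2=1, n3=1, n4=0, n5=1, n6=0, giving Y1=0, Y2=0. Observed Y1=1, Y2=1.
Test 1: faults giving observed Y1=1, Y2=1 are {n1 stuck-at-0}.
Only n1 stuck-at-0 is consistent with every test.

n1 stuck-at-0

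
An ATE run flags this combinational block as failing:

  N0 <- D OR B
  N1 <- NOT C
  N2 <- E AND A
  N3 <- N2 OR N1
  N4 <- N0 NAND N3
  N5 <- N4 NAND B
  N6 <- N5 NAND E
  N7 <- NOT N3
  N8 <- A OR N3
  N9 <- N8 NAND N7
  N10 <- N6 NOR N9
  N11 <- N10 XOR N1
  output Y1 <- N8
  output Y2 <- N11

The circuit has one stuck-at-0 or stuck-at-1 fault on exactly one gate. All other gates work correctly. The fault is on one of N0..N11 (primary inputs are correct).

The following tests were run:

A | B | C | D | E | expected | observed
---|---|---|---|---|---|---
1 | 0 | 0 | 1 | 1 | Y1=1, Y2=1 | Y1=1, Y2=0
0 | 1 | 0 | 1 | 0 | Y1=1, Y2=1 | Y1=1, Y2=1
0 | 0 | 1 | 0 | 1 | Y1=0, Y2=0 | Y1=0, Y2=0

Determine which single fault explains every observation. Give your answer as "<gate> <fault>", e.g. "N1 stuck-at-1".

Fault-free values for test 1 (A=1, B=0, C=0, D=1, E=1): N0=1, N1=1, N2=1, N3=1, N4=0, N5=1, N6=0, N7=0, N8=1, N9=1, N10=0, N11=1, giving Y1=1, Y2=1. Observed Y1=1, Y2=0.
Test 1: faults giving observed Y1=1, Y2=0 are {N1 stuck-at-0, N3 stuck-at-0, N7 stuck-at-1, N9 stuck-at-0, N10 stuck-at-1, N11 stuck-at-0}.
Test 2 (A=0, B=1, C=0, D=1, E=0): fault-free N0=1, N1=1, N2=0, N3=1, N4=0, N5=1, N6=1, N7=0, N8=1, N9=1, N10=0, N11=1 → Y1=1, Y2=1; observed Y1=1, Y2=1. Eliminates N1 stuck-at-0, N3 stuck-at-0, N10 stuck-at-1, N11 stuck-at-0.
Test 3 (A=0, B=0, C=1, D=0, E=1): fault-free N0=0, N1=0, N2=0, N3=0, N4=1, N5=1, N6=0, N7=1, N8=0, N9=1, N10=0, N11=0 → Y1=0, Y2=0; observed Y1=0, Y2=0. Eliminates N9 stuck-at-0.
Only N7 stuck-at-1 is consistent with every test.

N7 stuck-at-1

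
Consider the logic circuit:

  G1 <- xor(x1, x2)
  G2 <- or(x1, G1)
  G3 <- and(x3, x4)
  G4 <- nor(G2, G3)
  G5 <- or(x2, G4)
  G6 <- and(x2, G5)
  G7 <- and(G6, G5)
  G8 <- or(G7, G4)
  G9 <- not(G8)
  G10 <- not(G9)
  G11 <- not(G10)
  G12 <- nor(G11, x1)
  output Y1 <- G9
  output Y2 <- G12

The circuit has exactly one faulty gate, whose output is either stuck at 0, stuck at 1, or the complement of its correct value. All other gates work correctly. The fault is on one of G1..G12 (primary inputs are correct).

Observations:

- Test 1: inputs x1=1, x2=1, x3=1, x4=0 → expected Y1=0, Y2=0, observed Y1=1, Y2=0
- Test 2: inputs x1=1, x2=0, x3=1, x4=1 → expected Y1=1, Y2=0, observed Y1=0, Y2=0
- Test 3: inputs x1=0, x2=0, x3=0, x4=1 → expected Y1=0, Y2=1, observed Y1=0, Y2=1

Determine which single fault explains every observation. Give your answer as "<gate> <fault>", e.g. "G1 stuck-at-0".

G7 inverted output

Fault-free values for test 1 (x1=1, x2=1, x3=1, x4=0): G1=0, G2=1, G3=0, G4=0, G5=1, G6=1, G7=1, G8=1, G9=0, G10=1, G11=0, G12=0, giving Y1=0, Y2=0. Observed Y1=1, Y2=0.
Test 1: faults giving observed Y1=1, Y2=0 are {G5 stuck-at-0, G5 inverted output, G6 stuck-at-0, G6 inverted output, G7 stuck-at-0, G7 inverted output, G8 stuck-at-0, G8 inverted output, G9 stuck-at-1, G9 inverted output}.
Test 2 (x1=1, x2=0, x3=1, x4=1): fault-free G1=1, G2=1, G3=1, G4=0, G5=0, G6=0, G7=0, G8=0, G9=1, G10=0, G11=1, G12=0 → Y1=1, Y2=0; observed Y1=0, Y2=0. Eliminates G5 stuck-at-0, G5 inverted output, G6 stuck-at-0, G6 inverted output, G7 stuck-at-0, G8 stuck-at-0, G9 stuck-at-1.
Test 3 (x1=0, x2=0, x3=0, x4=1): fault-free G1=0, G2=0, G3=0, G4=1, G5=1, G6=0, G7=0, G8=1, G9=0, G10=1, G11=0, G12=1 → Y1=0, Y2=1; observed Y1=0, Y2=1. Eliminates G8 inverted output, G9 inverted output.
Only G7 inverted output is consistent with every test.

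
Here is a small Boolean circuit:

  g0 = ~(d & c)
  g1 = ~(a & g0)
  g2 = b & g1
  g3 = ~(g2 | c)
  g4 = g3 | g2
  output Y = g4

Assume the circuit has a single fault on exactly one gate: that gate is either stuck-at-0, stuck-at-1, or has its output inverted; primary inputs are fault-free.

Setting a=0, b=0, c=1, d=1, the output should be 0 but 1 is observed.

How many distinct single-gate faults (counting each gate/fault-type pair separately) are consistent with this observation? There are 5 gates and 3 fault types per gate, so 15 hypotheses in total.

6

Fault-free: g0=0, g1=1, g2=0, g3=0, g4=0 → 0. Observed 1.
  g0: none of the 3 fault types match ✗
  g1: none of the 3 fault types match ✗
  g2: stuck-at-1, inverted output ✓; others ✗
  g3: stuck-at-1, inverted output ✓; others ✗
  g4: stuck-at-1, inverted output ✓; others ✗
Consistent faults: {g2 stuck-at-1, g2 inverted output, g3 stuck-at-1, g3 inverted output, g4 stuck-at-1, g4 inverted output} — 6 in all.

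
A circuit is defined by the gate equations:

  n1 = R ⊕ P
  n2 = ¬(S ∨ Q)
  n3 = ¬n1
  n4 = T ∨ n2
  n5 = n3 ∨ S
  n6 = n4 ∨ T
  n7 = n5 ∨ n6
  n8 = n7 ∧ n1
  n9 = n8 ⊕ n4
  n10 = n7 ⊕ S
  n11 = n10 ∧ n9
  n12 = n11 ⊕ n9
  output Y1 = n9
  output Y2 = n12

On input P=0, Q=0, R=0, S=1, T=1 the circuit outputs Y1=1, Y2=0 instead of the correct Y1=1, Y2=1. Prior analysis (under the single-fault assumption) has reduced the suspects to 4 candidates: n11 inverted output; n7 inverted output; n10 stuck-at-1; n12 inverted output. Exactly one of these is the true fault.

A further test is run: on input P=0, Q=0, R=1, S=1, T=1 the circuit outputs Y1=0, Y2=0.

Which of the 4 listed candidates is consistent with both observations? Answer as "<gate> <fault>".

n10 stuck-at-1

Evaluate each candidate on input P=0, Q=0, R=1, S=1, T=1:
  n11 inverted output: n1=1, n2=0, n3=0, n4=1, n5=1, n6=1, n7=1, n8=1, n9=0, n10=0, n11=1 [inverted output], n12=1 → Y1=0, Y2=1 — eliminated
  n7 inverted output: n1=1, n2=0, n3=0, n4=1, n5=1, n6=1, n7=0 [inverted output], n8=0, n9=1, n10=1, n11=1, n12=0 → Y1=1, Y2=0 — eliminated
  n10 stuck-at-1: n1=1, n2=0, n3=0, n4=1, n5=1, n6=1, n7=1, n8=1, n9=0, n10=1 [stuck-at-1], n11=0, n12=0 → Y1=0, Y2=0 — matches
  n12 inverted output: n1=1, n2=0, n3=0, n4=1, n5=1, n6=1, n7=1, n8=1, n9=0, n10=0, n11=0, n12=1 [inverted output] → Y1=0, Y2=1 — eliminated
Only n10 stuck-at-1 reproduces the observed Y1=0, Y2=0.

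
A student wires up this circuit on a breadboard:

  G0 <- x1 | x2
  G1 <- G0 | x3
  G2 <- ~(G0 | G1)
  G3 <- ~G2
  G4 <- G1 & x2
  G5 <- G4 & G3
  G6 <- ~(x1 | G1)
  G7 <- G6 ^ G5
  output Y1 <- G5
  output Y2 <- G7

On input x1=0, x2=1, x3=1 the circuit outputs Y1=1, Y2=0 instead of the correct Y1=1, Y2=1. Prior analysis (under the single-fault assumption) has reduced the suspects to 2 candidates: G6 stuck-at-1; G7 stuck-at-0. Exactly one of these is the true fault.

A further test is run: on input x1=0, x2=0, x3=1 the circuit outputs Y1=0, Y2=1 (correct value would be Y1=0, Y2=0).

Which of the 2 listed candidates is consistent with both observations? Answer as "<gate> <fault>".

Evaluate each candidate on input x1=0, x2=0, x3=1:
  G6 stuck-at-1: G0=0, G1=1, G2=0, G3=1, G4=0, G5=0, G6=1 [stuck-at-1], G7=1 → Y1=0, Y2=1 — matches
  G7 stuck-at-0: G0=0, G1=1, G2=0, G3=1, G4=0, G5=0, G6=0, G7=0 [stuck-at-0] → Y1=0, Y2=0 — eliminated
Only G6 stuck-at-1 reproduces the observed Y1=0, Y2=1.

G6 stuck-at-1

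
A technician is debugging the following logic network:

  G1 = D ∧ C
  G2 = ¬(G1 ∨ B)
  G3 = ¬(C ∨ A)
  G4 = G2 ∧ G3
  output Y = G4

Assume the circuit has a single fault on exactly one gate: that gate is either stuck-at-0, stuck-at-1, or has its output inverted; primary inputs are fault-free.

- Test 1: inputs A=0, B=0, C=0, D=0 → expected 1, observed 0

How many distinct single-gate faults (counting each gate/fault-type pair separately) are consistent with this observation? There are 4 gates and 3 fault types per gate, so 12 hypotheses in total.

Fault-free: G1=0, G2=1, G3=1, G4=1 → 1. Observed 0.
  G1 stuck-at-0: output 1 ✗
  G1 stuck-at-1: output 0 ✓
  G1 inverted output: output 0 ✓
  G2 stuck-at-0: output 0 ✓
  G2 stuck-at-1: output 1 ✗
  G2 inverted output: output 0 ✓
  G3 stuck-at-0: output 0 ✓
  G3 stuck-at-1: output 1 ✗
  G3 inverted output: output 0 ✓
  G4 stuck-at-0: output 0 ✓
  G4 stuck-at-1: output 1 ✗
  G4 inverted output: output 0 ✓
Consistent faults: {G1 stuck-at-1, G1 inverted output, G2 stuck-at-0, G2 inverted output, G3 stuck-at-0, G3 inverted output, G4 stuck-at-0, G4 inverted output} — 8 in all.

8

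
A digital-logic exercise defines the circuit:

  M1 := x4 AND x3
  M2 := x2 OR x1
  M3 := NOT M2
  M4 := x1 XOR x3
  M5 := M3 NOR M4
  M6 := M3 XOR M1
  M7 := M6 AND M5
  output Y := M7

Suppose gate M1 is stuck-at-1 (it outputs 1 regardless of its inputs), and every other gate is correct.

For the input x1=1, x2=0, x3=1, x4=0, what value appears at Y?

Propagate with M1 forced: M1=1 [stuck-at-1], M2=1, M3=0, M4=0, M5=1, M6=1, M7=1.
So Y = 1. (Without the fault it would be 0.)

1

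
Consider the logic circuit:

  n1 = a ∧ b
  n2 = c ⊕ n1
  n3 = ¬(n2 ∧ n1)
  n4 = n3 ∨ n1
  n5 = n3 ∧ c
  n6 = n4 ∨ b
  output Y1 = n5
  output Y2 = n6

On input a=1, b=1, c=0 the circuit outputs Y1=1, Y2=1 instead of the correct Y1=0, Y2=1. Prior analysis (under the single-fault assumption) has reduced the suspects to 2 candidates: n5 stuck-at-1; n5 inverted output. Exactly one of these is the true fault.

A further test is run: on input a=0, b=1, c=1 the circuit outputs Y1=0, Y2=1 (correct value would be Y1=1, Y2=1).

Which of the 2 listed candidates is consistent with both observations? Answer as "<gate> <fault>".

n5 inverted output

Evaluate each candidate on input a=0, b=1, c=1:
  n5 stuck-at-1: n1=0, n2=1, n3=1, n4=1, n5=1 [stuck-at-1], n6=1 → Y1=1, Y2=1 — eliminated
  n5 inverted output: n1=0, n2=1, n3=1, n4=1, n5=0 [inverted output], n6=1 → Y1=0, Y2=1 — matches
Only n5 inverted output reproduces the observed Y1=0, Y2=1.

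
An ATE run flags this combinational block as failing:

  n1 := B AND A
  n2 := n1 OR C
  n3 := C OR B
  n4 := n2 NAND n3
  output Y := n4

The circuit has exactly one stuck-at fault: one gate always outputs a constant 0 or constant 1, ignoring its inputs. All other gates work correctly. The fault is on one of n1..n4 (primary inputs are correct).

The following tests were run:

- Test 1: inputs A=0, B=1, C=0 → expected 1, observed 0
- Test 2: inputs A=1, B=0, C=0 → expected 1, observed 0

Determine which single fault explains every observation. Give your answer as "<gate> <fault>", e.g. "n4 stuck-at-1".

Fault-free values for test 1 (A=0, B=1, C=0): n1=0, n2=0, n3=1, n4=1, giving Y=1. Observed 0.
Test 1: faults giving observed 0 are {n1 stuck-at-1, n2 stuck-at-1, n4 stuck-at-0}.
Test 2 (A=1, B=0, C=0): fault-free n1=0, n2=0, n3=0, n4=1 → 1; observed 0. Eliminates n1 stuck-at-1, n2 stuck-at-1.
Only n4 stuck-at-0 is consistent with every test.

n4 stuck-at-0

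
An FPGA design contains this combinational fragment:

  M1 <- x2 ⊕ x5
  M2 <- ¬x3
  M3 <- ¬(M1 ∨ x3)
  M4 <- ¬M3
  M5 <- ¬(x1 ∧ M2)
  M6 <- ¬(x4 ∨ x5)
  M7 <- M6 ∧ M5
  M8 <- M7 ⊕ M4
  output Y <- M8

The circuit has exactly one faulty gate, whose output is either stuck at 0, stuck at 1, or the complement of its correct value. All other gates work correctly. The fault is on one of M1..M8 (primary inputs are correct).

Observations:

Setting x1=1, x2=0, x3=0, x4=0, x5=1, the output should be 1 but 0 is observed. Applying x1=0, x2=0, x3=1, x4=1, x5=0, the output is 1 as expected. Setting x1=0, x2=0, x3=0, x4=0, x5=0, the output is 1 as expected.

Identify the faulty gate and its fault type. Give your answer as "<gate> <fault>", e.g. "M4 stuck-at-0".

M1 stuck-at-0

Fault-free values for test 1 (x1=1, x2=0, x3=0, x4=0, x5=1): M1=1, M2=1, M3=0, M4=1, M5=0, M6=0, M7=0, M8=1, giving Y=1. Observed 0.
Test 1: faults giving observed 0 are {M1 stuck-at-0, M1 inverted output, M3 stuck-at-1, M3 inverted output, M4 stuck-at-0, M4 inverted output, M7 stuck-at-1, M7 inverted output, M8 stuck-at-0, M8 inverted output}.
Test 2 (x1=0, x2=0, x3=1, x4=1, x5=0): fault-free M1=0, M2=0, M3=0, M4=1, M5=1, M6=0, M7=0, M8=1 → 1; observed 1. Eliminates M3 stuck-at-1, M3 inverted output, M4 stuck-at-0, M4 inverted output, M7 stuck-at-1, M7 inverted output, M8 stuck-at-0, M8 inverted output.
Test 3 (x1=0, x2=0, x3=0, x4=0, x5=0): fault-free M1=0, M2=1, M3=1, M4=0, M5=1, M6=1, M7=1, M8=1 → 1; observed 1. Eliminates M1 inverted output.
Only M1 stuck-at-0 is consistent with every test.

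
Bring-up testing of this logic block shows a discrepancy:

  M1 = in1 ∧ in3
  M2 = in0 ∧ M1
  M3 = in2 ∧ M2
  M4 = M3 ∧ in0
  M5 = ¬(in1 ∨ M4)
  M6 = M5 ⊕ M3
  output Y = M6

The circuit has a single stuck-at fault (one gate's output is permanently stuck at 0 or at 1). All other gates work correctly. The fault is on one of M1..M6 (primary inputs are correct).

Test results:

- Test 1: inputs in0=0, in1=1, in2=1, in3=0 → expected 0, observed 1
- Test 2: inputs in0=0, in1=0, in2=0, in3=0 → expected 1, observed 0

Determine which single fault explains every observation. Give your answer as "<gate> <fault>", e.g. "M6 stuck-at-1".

M3 stuck-at-1

Fault-free values for test 1 (in0=0, in1=1, in2=1, in3=0): M1=0, M2=0, M3=0, M4=0, M5=0, M6=0, giving Y=0. Observed 1.
Test 1: faults giving observed 1 are {M2 stuck-at-1, M3 stuck-at-1, M5 stuck-at-1, M6 stuck-at-1}.
Test 2 (in0=0, in1=0, in2=0, in3=0): fault-free M1=0, M2=0, M3=0, M4=0, M5=1, M6=1 → 1; observed 0. Eliminates M2 stuck-at-1, M5 stuck-at-1, M6 stuck-at-1.
Only M3 stuck-at-1 is consistent with every test.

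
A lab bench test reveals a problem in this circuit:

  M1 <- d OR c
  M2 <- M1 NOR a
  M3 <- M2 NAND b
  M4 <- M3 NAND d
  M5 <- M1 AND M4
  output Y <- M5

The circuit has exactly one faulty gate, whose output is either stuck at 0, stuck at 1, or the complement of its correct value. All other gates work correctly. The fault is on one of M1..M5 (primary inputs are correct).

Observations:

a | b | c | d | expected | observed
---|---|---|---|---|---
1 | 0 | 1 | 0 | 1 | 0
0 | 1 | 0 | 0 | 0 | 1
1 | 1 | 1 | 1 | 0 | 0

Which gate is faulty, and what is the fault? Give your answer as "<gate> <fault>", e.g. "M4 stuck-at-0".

Fault-free values for test 1 (a=1, b=0, c=1, d=0): M1=1, M2=0, M3=1, M4=1, M5=1, giving Y=1. Observed 0.
Test 1: faults giving observed 0 are {M1 stuck-at-0, M1 inverted output, M4 stuck-at-0, M4 inverted output, M5 stuck-at-0, M5 inverted output}.
Test 2 (a=0, b=1, c=0, d=0): fault-free M1=0, M2=1, M3=0, M4=1, M5=0 → 0; observed 1. Eliminates M1 stuck-at-0, M4 stuck-at-0, M4 inverted output, M5 stuck-at-0.
Test 3 (a=1, b=1, c=1, d=1): fault-free M1=1, M2=0, M3=1, M4=0, M5=0 → 0; observed 0. Eliminates M5 inverted output.
Only M1 inverted output is consistent with every test.

M1 inverted output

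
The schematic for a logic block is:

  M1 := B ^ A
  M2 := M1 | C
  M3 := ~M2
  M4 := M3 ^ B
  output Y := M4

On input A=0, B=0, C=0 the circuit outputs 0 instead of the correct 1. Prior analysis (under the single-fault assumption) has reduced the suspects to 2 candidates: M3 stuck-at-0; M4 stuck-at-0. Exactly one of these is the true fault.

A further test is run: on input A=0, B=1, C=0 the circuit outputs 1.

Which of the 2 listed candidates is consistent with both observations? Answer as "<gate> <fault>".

M3 stuck-at-0

Evaluate each candidate on input A=0, B=1, C=0:
  M3 stuck-at-0: M1=1, M2=1, M3=0 [stuck-at-0], M4=1 → 1 — matches
  M4 stuck-at-0: M1=1, M2=1, M3=0, M4=0 [stuck-at-0] → 0 — eliminated
Only M3 stuck-at-0 reproduces the observed 1.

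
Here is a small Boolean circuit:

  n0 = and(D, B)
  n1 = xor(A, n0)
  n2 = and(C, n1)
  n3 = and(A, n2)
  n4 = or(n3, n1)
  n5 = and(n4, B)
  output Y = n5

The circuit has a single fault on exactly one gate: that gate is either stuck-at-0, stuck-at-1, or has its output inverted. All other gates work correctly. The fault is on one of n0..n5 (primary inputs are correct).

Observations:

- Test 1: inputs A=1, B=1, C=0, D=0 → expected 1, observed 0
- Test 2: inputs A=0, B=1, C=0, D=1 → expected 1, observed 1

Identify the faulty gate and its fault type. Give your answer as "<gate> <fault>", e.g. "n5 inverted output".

n0 stuck-at-1

Fault-free values for test 1 (A=1, B=1, C=0, D=0): n0=0, n1=1, n2=0, n3=0, n4=1, n5=1, giving Y=1. Observed 0.
Test 1: faults giving observed 0 are {n0 stuck-at-1, n0 inverted output, n1 stuck-at-0, n1 inverted output, n4 stuck-at-0, n4 inverted output, n5 stuck-at-0, n5 inverted output}.
Test 2 (A=0, B=1, C=0, D=1): fault-free n0=1, n1=1, n2=0, n3=0, n4=1, n5=1 → 1; observed 1. Eliminates n0 inverted output, n1 stuck-at-0, n1 inverted output, n4 stuck-at-0, n4 inverted output, n5 stuck-at-0, n5 inverted output.
Only n0 stuck-at-1 is consistent with every test.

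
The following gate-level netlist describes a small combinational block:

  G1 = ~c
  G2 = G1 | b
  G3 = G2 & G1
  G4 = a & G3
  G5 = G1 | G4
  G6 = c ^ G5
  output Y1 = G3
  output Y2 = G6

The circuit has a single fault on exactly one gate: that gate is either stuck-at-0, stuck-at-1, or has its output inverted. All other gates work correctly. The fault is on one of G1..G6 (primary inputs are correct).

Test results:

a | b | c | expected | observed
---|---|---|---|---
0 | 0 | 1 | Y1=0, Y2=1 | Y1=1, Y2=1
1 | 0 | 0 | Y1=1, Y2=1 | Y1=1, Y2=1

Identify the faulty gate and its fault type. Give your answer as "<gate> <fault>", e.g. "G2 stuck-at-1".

Fault-free values for test 1 (a=0, b=0, c=1): G1=0, G2=0, G3=0, G4=0, G5=0, G6=1, giving Y1=0, Y2=1. Observed Y1=1, Y2=1.
Test 1: faults giving observed Y1=1, Y2=1 are {G3 stuck-at-1, G3 inverted output}.
Test 2 (a=1, b=0, c=0): fault-free G1=1, G2=1, G3=1, G4=1, G5=1, G6=1 → Y1=1, Y2=1; observed Y1=1, Y2=1. Eliminates G3 inverted output.
Only G3 stuck-at-1 is consistent with every test.

G3 stuck-at-1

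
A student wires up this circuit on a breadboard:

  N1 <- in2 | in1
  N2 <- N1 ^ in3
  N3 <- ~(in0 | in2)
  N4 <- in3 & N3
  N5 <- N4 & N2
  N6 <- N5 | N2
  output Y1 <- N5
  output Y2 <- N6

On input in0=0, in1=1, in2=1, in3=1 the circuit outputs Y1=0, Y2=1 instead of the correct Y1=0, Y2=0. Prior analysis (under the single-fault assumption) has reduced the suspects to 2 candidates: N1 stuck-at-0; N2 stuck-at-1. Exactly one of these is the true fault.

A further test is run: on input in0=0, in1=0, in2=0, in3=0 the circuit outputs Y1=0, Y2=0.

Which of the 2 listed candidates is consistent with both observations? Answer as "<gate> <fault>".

Evaluate each candidate on input in0=0, in1=0, in2=0, in3=0:
  N1 stuck-at-0: N1=0 [stuck-at-0], N2=0, N3=1, N4=0, N5=0, N6=0 → Y1=0, Y2=0 — matches
  N2 stuck-at-1: N1=0, N2=1 [stuck-at-1], N3=1, N4=0, N5=0, N6=1 → Y1=0, Y2=1 — eliminated
Only N1 stuck-at-0 reproduces the observed Y1=0, Y2=0.

N1 stuck-at-0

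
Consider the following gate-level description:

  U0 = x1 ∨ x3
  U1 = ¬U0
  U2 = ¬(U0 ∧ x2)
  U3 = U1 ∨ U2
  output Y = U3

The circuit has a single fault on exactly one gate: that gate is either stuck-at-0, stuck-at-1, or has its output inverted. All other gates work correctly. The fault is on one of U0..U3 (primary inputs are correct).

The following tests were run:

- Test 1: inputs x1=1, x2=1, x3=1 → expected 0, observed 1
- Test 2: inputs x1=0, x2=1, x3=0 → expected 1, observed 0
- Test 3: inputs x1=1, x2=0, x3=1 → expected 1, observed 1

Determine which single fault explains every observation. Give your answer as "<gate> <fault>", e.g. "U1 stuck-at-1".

U0 inverted output

Fault-free values for test 1 (x1=1, x2=1, x3=1): U0=1, U1=0, U2=0, U3=0, giving Y=0. Observed 1.
Test 1: faults giving observed 1 are {U0 stuck-at-0, U0 inverted output, U1 stuck-at-1, U1 inverted output, U2 stuck-at-1, U2 inverted output, U3 stuck-at-1, U3 inverted output}.
Test 2 (x1=0, x2=1, x3=0): fault-free U0=0, U1=1, U2=1, U3=1 → 1; observed 0. Eliminates U0 stuck-at-0, U1 stuck-at-1, U1 inverted output, U2 stuck-at-1, U2 inverted output, U3 stuck-at-1.
Test 3 (x1=1, x2=0, x3=1): fault-free U0=1, U1=0, U2=1, U3=1 → 1; observed 1. Eliminates U3 inverted output.
Only U0 inverted output is consistent with every test.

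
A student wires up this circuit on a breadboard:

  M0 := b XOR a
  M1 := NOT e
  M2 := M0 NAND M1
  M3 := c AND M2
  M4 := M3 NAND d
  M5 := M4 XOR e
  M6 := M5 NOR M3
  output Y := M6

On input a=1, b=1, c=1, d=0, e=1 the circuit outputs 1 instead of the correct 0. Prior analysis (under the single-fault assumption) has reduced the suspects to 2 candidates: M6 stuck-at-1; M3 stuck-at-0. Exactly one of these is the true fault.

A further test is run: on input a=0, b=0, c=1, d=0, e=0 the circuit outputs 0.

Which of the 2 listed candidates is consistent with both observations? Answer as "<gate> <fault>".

Evaluate each candidate on input a=0, b=0, c=1, d=0, e=0:
  M6 stuck-at-1: M0=0, M1=1, M2=1, M3=1, M4=1, M5=1, M6=1 [stuck-at-1] → 1 — eliminated
  M3 stuck-at-0: M0=0, M1=1, M2=1, M3=0 [stuck-at-0], M4=1, M5=1, M6=0 → 0 — matches
Only M3 stuck-at-0 reproduces the observed 0.

M3 stuck-at-0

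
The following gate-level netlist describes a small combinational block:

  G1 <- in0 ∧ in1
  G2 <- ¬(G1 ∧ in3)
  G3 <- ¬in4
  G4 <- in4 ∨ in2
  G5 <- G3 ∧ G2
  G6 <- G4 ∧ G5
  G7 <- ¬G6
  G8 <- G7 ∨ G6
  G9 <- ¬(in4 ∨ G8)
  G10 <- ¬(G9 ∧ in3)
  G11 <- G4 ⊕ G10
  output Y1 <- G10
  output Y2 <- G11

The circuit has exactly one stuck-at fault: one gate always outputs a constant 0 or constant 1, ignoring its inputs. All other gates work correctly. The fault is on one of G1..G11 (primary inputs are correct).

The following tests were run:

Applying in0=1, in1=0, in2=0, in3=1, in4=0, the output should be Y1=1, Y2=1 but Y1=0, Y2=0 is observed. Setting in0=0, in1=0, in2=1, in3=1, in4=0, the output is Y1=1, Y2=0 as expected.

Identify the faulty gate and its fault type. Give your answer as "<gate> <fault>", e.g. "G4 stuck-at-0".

Fault-free values for test 1 (in0=1, in1=0, in2=0, in3=1, in4=0): G1=0, G2=1, G3=1, G4=0, G5=1, G6=0, G7=1, G8=1, G9=0, G10=1, G11=1, giving Y1=1, Y2=1. Observed Y1=0, Y2=0.
Test 1: faults giving observed Y1=0, Y2=0 are {G7 stuck-at-0, G8 stuck-at-0, G9 stuck-at-1, G10 stuck-at-0}.
Test 2 (in0=0, in1=0, in2=1, in3=1, in4=0): fault-free G1=0, G2=1, G3=1, G4=1, G5=1, G6=1, G7=0, G8=1, G9=0, G10=1, G11=0 → Y1=1, Y2=0; observed Y1=1, Y2=0. Eliminates G8 stuck-at-0, G9 stuck-at-1, G10 stuck-at-0.
Only G7 stuck-at-0 is consistent with every test.

G7 stuck-at-0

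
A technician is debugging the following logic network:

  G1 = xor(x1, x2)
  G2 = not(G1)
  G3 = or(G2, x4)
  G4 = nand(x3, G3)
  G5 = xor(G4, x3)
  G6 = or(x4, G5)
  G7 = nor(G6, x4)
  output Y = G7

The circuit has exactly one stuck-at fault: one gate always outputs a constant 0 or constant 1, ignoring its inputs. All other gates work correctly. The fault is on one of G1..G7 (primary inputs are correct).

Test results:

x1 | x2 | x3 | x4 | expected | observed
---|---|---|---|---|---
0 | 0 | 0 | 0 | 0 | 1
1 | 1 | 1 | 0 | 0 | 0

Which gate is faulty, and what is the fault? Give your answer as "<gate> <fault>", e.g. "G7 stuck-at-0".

G4 stuck-at-0

Fault-free values for test 1 (x1=0, x2=0, x3=0, x4=0): G1=0, G2=1, G3=1, G4=1, G5=1, G6=1, G7=0, giving Y=0. Observed 1.
Test 1: faults giving observed 1 are {G4 stuck-at-0, G5 stuck-at-0, G6 stuck-at-0, G7 stuck-at-1}.
Test 2 (x1=1, x2=1, x3=1, x4=0): fault-free G1=0, G2=1, G3=1, G4=0, G5=1, G6=1, G7=0 → 0; observed 0. Eliminates G5 stuck-at-0, G6 stuck-at-0, G7 stuck-at-1.
Only G4 stuck-at-0 is consistent with every test.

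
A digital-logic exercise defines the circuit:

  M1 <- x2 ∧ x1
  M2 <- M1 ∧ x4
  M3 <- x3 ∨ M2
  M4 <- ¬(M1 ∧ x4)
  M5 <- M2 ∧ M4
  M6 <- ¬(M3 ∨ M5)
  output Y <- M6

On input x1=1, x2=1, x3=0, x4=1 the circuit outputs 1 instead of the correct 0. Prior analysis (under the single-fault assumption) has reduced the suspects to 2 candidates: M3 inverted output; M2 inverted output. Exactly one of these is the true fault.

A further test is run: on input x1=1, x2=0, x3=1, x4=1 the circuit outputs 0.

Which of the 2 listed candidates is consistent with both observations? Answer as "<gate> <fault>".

Evaluate each candidate on input x1=1, x2=0, x3=1, x4=1:
  M3 inverted output: M1=0, M2=0, M3=0 [inverted output], M4=1, M5=0, M6=1 → 1 — eliminated
  M2 inverted output: M1=0, M2=1 [inverted output], M3=1, M4=1, M5=1, M6=0 → 0 — matches
Only M2 inverted output reproduces the observed 0.

M2 inverted output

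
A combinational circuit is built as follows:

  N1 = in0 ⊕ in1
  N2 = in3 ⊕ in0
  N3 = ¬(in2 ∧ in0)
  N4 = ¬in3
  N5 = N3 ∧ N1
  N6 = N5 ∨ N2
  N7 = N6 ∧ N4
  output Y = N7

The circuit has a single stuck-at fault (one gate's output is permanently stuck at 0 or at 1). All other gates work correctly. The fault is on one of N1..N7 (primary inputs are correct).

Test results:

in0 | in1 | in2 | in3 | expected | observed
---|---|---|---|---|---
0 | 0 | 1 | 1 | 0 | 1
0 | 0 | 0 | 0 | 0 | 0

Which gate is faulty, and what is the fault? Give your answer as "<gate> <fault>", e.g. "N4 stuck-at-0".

N4 stuck-at-1

Fault-free values for test 1 (in0=0, in1=0, in2=1, in3=1): N1=0, N2=1, N3=1, N4=0, N5=0, N6=1, N7=0, giving Y=0. Observed 1.
Test 1: faults giving observed 1 are {N4 stuck-at-1, N7 stuck-at-1}.
Test 2 (in0=0, in1=0, in2=0, in3=0): fault-free N1=0, N2=0, N3=1, N4=1, N5=0, N6=0, N7=0 → 0; observed 0. Eliminates N7 stuck-at-1.
Only N4 stuck-at-1 is consistent with every test.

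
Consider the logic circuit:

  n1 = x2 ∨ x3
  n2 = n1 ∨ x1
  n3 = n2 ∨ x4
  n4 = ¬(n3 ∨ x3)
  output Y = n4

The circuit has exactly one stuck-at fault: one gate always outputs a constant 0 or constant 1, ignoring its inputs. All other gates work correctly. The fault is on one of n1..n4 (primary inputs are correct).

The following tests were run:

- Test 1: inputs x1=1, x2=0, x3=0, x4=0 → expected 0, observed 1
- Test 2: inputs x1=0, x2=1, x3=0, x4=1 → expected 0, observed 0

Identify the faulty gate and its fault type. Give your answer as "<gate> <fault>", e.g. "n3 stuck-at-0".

Fault-free values for test 1 (x1=1, x2=0, x3=0, x4=0): n1=0, n2=1, n3=1, n4=0, giving Y=0. Observed 1.
Test 1: faults giving observed 1 are {n2 stuck-at-0, n3 stuck-at-0, n4 stuck-at-1}.
Test 2 (x1=0, x2=1, x3=0, x4=1): fault-free n1=1, n2=1, n3=1, n4=0 → 0; observed 0. Eliminates n3 stuck-at-0, n4 stuck-at-1.
Only n2 stuck-at-0 is consistent with every test.

n2 stuck-at-0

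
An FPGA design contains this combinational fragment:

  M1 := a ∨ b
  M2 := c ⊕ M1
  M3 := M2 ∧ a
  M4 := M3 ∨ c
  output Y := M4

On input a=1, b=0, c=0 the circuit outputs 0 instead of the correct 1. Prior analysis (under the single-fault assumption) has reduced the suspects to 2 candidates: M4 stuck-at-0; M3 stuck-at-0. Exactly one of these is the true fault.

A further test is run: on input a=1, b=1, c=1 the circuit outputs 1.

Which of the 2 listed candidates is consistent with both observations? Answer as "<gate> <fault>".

Evaluate each candidate on input a=1, b=1, c=1:
  M4 stuck-at-0: M1=1, M2=0, M3=0, M4=0 [stuck-at-0] → 0 — eliminated
  M3 stuck-at-0: M1=1, M2=0, M3=0 [stuck-at-0], M4=1 → 1 — matches
Only M3 stuck-at-0 reproduces the observed 1.

M3 stuck-at-0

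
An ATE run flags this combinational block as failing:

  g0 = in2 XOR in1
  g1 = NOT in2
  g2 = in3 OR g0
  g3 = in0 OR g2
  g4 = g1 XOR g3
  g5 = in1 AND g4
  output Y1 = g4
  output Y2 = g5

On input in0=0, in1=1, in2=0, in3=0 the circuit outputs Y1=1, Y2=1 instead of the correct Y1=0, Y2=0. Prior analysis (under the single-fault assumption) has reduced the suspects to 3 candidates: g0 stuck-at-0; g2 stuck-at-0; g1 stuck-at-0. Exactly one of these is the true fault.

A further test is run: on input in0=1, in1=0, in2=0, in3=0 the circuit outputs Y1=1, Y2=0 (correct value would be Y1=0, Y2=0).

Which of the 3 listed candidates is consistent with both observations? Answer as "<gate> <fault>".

g1 stuck-at-0

Evaluate each candidate on input in0=1, in1=0, in2=0, in3=0:
  g0 stuck-at-0: g0=0 [stuck-at-0], g1=1, g2=0, g3=1, g4=0, g5=0 → Y1=0, Y2=0 — eliminated
  g2 stuck-at-0: g0=0, g1=1, g2=0 [stuck-at-0], g3=1, g4=0, g5=0 → Y1=0, Y2=0 — eliminated
  g1 stuck-at-0: g0=0, g1=0 [stuck-at-0], g2=0, g3=1, g4=1, g5=0 → Y1=1, Y2=0 — matches
Only g1 stuck-at-0 reproduces the observed Y1=1, Y2=0.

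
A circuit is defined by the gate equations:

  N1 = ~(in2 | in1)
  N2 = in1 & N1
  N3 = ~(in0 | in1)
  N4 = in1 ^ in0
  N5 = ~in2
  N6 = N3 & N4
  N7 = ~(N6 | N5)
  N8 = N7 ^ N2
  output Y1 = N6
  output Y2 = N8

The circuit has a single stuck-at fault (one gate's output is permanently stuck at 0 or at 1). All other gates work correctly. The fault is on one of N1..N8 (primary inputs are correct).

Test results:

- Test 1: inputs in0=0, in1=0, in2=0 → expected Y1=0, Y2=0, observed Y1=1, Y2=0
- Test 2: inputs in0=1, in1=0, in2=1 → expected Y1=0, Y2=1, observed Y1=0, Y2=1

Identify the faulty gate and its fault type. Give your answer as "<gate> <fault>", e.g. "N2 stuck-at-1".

N4 stuck-at-1

Fault-free values for test 1 (in0=0, in1=0, in2=0): N1=1, N2=0, N3=1, N4=0, N5=1, N6=0, N7=0, N8=0, giving Y1=0, Y2=0. Observed Y1=1, Y2=0.
Test 1: faults giving observed Y1=1, Y2=0 are {N4 stuck-at-1, N6 stuck-at-1}.
Test 2 (in0=1, in1=0, in2=1): fault-free N1=0, N2=0, N3=0, N4=1, N5=0, N6=0, N7=1, N8=1 → Y1=0, Y2=1; observed Y1=0, Y2=1. Eliminates N6 stuck-at-1.
Only N4 stuck-at-1 is consistent with every test.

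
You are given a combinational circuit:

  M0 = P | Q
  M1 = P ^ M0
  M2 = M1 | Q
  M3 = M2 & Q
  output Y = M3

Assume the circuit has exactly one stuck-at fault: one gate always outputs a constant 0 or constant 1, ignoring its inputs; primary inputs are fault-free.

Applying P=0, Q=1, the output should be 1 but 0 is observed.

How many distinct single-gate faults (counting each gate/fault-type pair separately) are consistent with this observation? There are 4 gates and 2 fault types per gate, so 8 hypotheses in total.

Fault-free: M0=1, M1=1, M2=1, M3=1 → 1. Observed 0.
  M0 stuck-at-0: output 1 ✗
  M0 stuck-at-1: output 1 ✗
  M1 stuck-at-0: output 1 ✗
  M1 stuck-at-1: output 1 ✗
  M2 stuck-at-0: output 0 ✓
  M2 stuck-at-1: output 1 ✗
  M3 stuck-at-0: output 0 ✓
  M3 stuck-at-1: output 1 ✗
Consistent faults: {M2 stuck-at-0, M3 stuck-at-0} — 2 in all.

2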